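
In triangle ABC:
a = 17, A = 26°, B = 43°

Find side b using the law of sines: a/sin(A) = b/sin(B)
a/sin(A) = b/sin(B)  ⇒  b = a·sin(B)/sin(A) = 17·sin(43°)/sin(26°)
sin(43°) ≈ 0.681998, sin(26°) ≈ 0.438371
b ≈ 17·0.681998/0.438371 ≈ 11.594/0.438371 ≈ 26.4478

b = 26.45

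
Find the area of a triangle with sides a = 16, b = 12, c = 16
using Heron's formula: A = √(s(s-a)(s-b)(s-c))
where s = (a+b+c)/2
s = (16 + 12 + 16)/2 = 44/2 = 22
s − a = 6, s − b = 10, s − c = 6
s(s−a)(s−b)(s−c) = 22·6·10·6 = 7920
Area = √7920 ≈ 88.9944

s = 22.0, Area = 88.99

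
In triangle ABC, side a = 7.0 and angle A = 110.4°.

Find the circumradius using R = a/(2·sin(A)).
R = a/(2·sin(A)) = 7.0/(2·sin(110.4°))
sin(110.4°) ≈ 0.937282
R ≈ 7.0/(2·0.937282) = 7.0/1.87456 ≈ 3.7342

R = 3.734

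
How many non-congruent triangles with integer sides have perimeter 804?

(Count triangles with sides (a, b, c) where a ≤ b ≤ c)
Let a ≤ b ≤ c with a + b + c = 804. The only binding inequality is a + b > c, i.e. 804 − c > c, so c < 804/2; and c ≥ 804/3 since c is the largest side.
So 268 ≤ c ≤ 401. For each c, b runs from ⌈(804 − c)/2⌉ up to c (then a = 804 − b − c satisfies 1 ≤ a ≤ b automatically), giving c − ⌈(804 − c)/2⌉ + 1 choices.
Summing over c: 1 + 2 + 4 + 5 + … + 199 + 200  (134 terms, c = 268, …, 401) = 13467
Check (closed form: nearest integer to p²/48 for even p, (p+3)²/48 for odd p): 804²/48 = 646416/48 ≈ 13467.00 → 13467

13467 triangles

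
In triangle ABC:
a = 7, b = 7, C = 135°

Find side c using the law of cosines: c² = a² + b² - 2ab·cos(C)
c² = 7² + 7² − 2·7·7·cos(135°)
cos(135°) ≈ -0.707107
c² ≈ 49 + 49 − 98·(-0.707107) ≈ 98 + 69.2965 ≈ 167.296
c ≈ √167.296 ≈ 12.9343

c = 12.93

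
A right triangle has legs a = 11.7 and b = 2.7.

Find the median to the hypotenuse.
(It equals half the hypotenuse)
Hypotenuse c = √(a² + b²) = √(136.89 + 7.29) = √144.18 ≈ 12.0075
Median to hypotenuse = c/2 ≈ 12.0075/2 ≈ 6.00375

Median = 6.004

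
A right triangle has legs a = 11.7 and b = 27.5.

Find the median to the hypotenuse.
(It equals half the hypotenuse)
Hypotenuse c = √(a² + b²) = √(136.89 + 756.25) = √893.14 ≈ 29.8854
Median to hypotenuse = c/2 ≈ 29.8854/2 ≈ 14.9427

Median = 14.94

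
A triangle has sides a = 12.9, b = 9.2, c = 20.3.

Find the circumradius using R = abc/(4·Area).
First find the area with Heron's formula.
s = (12.9 + 9.2 + 20.3)/2 = 21.2
Area = √(s(s−a)(s−b)(s−c)) = √(21.2·8.3·12·0.9) ≈ √1900.37 ≈ 43.5932
abc = 12.9·9.2·20.3 = 2409.204
R = abc/(4·Area) ≈ 2409.204/(4·43.5932) = 2409.204/174.373 ≈ 13.8164

R = 13.82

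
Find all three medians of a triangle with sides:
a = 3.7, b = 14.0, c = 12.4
Median formula: m_a = ½√(2b² + 2c² − a²) (and cyclically). a² = 13.69, b² = 196, c² = 153.76.
m_a = ½√(2·196 + 2·153.76 − 13.69) = ½√685.83 ≈ ½·26.1884 ≈ 13.0942
m_b = ½√(2·13.69 + 2·153.76 − 196) = ½√138.9 ≈ ½·11.7856 ≈ 5.89279
m_c = ½√(2·13.69 + 2·196 − 153.76) = ½√265.62 ≈ ½·16.2979 ≈ 8.14893

m_a = 13.09, m_b = 5.893, m_c = 8.149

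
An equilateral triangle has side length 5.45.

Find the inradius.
r = Area/s with s the semi-perimeter.
Area = (√3/4)·5.45² = (√3/4)·29.7025 ≈ 0.433013·29.7025 ≈ 12.8616
s = 3·5.45/2 = 8.175
r ≈ 12.8616/8.175 ≈ 1.57328
(Equivalently r = side/(2√3) = 5.45/3.4641 ≈ 1.57328.)

r = 1.573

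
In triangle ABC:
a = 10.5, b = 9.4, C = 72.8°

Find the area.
Two sides and the included angle (SAS): A = ½·a·b·sin(C) = ½·10.5·9.4·sin(72.8°)
sin(72.8°) ≈ 0.955278
A ≈ ½·98.7·0.955278 = 49.35·0.955278 ≈ 47.143

Area = 47.14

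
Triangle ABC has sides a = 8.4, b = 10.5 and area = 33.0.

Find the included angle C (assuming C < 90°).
Area = ½·a·b·sin(C)  ⇒  sin(C) = 2·Area/(a·b) = 2·33.0/(8.4·10.5) = 66/88.2 ≈ 0.748299
C = arcsin(0.748299) ≈ 48.4433° (taking the acute solution since C < 90°)

C = 48.44°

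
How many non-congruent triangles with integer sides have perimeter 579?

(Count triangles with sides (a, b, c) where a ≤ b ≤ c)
Let a ≤ b ≤ c with a + b + c = 579. The only binding inequality is a + b > c, i.e. 579 − c > c, so c < 579/2; and c ≥ 579/3 since c is the largest side.
So 193 ≤ c ≤ 289. For each c, b runs from ⌈(579 − c)/2⌉ up to c (then a = 579 − b − c satisfies 1 ≤ a ≤ b automatically), giving c − ⌈(579 − c)/2⌉ + 1 choices.
Summing over c: 1 + 2 + 4 + 5 + … + 143 + 145  (97 terms, c = 193, …, 289) = 7057
Check (closed form: nearest integer to p²/48 for even p, (p+3)²/48 for odd p): (579+3)²/48 = 582²/48 = 338724/48 ≈ 7056.75 → 7057

7057 triangles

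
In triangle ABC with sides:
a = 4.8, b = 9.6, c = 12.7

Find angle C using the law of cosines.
c² = a² + b² − 2ab·cos(C)  ⇒  cos(C) = (a² + b² − c²)/(2ab)
cos(C) = (4.8² + 9.6² − 12.7²)/(2·4.8·9.6) = (23.04 + 92.16 − 161.29)/92.16 = -46.09/92.16 ≈ -0.500109
C = arccos(-0.500109) ≈ 120.007°

C = 120°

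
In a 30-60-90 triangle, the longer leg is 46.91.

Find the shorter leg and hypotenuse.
In a 30-60-90 triangle the sides are in ratio 1 : √3 : 2, so short leg = long leg/√3 and hypotenuse = 2·(short leg).
Short leg = 46.91/√3 ≈ 46.91/1.73205 ≈ 27.0835
Hypotenuse = 2·27.0835 ≈ 54.167

Short leg = 27.08, Hypotenuse = 54.17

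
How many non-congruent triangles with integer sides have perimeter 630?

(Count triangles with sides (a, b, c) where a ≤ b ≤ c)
Let a ≤ b ≤ c with a + b + c = 630. The only binding inequality is a + b > c, i.e. 630 − c > c, so c < 630/2; and c ≥ 630/3 since c is the largest side.
So 210 ≤ c ≤ 314. For each c, b runs from ⌈(630 − c)/2⌉ up to c (then a = 630 − b − c satisfies 1 ≤ a ≤ b automatically), giving c − ⌈(630 − c)/2⌉ + 1 choices.
Summing over c: 1 + 2 + 4 + 5 + … + 155 + 157  (105 terms, c = 210, …, 314) = 8269
Check (closed form: nearest integer to p²/48 for even p, (p+3)²/48 for odd p): 630²/48 = 396900/48 ≈ 8268.75 → 8269

8269 triangles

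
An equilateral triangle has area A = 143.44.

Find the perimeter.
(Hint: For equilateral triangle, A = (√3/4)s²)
A = (√3/4)s²  ⇒  s² = 4A/√3 = 4·143.44/√3 = 573.76/1.73205 ≈ 331.26
s ≈ √331.26 ≈ 18.2006
Perimeter = 3s ≈ 3·18.2006 ≈ 54.6017

Perimeter = 54.6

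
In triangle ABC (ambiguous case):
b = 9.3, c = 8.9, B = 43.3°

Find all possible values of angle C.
b/sin(B) = c/sin(C)  ⇒  sin(C) = c·sin(B)/b = 8.9·sin(43.3°)/9.3
sin(43.3°) ≈ 0.685818
sin(C) ≈ 8.9·0.685818/9.3 ≈ 6.10378/9.3 ≈ 0.656321
Candidate 1: C₁ = arcsin(0.656321) ≈ 41.0199°  →  A = 180° − 43.3° − 41.0199° ≈ 95.6801° > 0, valid
Candidate 2: C₂ = 180° − C₁ ≈ 138.98°  →  A = 180° − 43.3° − 138.98° ≈ -2.2801° ≤ 0, not a valid triangle

C = 41.02° (one solution)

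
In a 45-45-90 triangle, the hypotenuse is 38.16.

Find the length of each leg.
In a 45-45-90 triangle hypotenuse = leg·√2, so leg = hypotenuse/√2.
Leg = 38.16/√2 ≈ 38.16/1.41421 ≈ 26.9832

Each leg = 26.98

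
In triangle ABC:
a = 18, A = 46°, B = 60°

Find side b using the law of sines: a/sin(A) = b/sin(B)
a/sin(A) = b/sin(B)  ⇒  b = a·sin(B)/sin(A) = 18·sin(60°)/sin(46°)
sin(60°) ≈ 0.866025, sin(46°) ≈ 0.71934
b ≈ 18·0.866025/0.71934 ≈ 15.5885/0.71934 ≈ 21.6705

b = 21.67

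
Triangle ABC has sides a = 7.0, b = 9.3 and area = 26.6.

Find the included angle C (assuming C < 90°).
Area = ½·a·b·sin(C)  ⇒  sin(C) = 2·Area/(a·b) = 2·26.6/(7.0·9.3) = 53.2/65.1 ≈ 0.817204
C = arcsin(0.817204) ≈ 54.8059° (taking the acute solution since C < 90°)

C = 54.81°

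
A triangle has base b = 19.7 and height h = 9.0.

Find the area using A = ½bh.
A = ½·b·h = ½·19.7·9.0 = ½·177.3 = 88.65

Area = 88.65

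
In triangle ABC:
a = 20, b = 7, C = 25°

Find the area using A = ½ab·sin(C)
A = ½·a·b·sin(C) = ½·20·7·sin(25°)
sin(25°) ≈ 0.422618
A ≈ ½·140·0.422618 = 70·0.422618 ≈ 29.5833

Area = 29.58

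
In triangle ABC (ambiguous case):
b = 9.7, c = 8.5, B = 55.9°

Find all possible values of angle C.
b/sin(B) = c/sin(C)  ⇒  sin(C) = c·sin(B)/b = 8.5·sin(55.9°)/9.7
sin(55.9°) ≈ 0.82806
sin(C) ≈ 8.5·0.82806/9.7 ≈ 7.03851/9.7 ≈ 0.72562
Candidate 1: C₁ = arcsin(0.72562) ≈ 46.5204°  →  A = 180° − 55.9° − 46.5204° ≈ 77.5796° > 0, valid
Candidate 2: C₂ = 180° − C₁ ≈ 133.48°  →  A = 180° − 55.9° − 133.48° ≈ -9.3796° ≤ 0, not a valid triangle

C = 46.52° (one solution)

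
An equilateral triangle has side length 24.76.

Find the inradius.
r = Area/s with s the semi-perimeter.
Area = (√3/4)·24.76² = (√3/4)·613.0576 ≈ 0.433013·613.0576 ≈ 265.462
s = 3·24.76/2 = 37.14
r ≈ 265.462/37.14 ≈ 7.1476
(Equivalently r = side/(2√3) = 24.76/3.4641 ≈ 7.1476.)

r = 7.148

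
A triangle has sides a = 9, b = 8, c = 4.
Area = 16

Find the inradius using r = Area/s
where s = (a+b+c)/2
s = (9 + 8 + 4)/2 = 21/2 = 10.5
r = Area/s = 16/10.5 ≈ 1.52381

r = 1.524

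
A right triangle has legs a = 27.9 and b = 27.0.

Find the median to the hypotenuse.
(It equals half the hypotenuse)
Hypotenuse c = √(a² + b²) = √(778.41 + 729) = √1507.41 ≈ 38.8254
Median to hypotenuse = c/2 ≈ 38.8254/2 ≈ 19.4127

Median = 19.41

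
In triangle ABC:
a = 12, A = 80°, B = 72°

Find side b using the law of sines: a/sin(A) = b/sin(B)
a/sin(A) = b/sin(B)  ⇒  b = a·sin(B)/sin(A) = 12·sin(72°)/sin(80°)
sin(72°) ≈ 0.951057, sin(80°) ≈ 0.984808
b ≈ 12·0.951057/0.984808 ≈ 11.4127/0.984808 ≈ 11.5887

b = 11.59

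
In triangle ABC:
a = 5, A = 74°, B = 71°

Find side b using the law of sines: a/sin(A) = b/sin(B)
a/sin(A) = b/sin(B)  ⇒  b = a·sin(B)/sin(A) = 5·sin(71°)/sin(74°)
sin(71°) ≈ 0.945519, sin(74°) ≈ 0.961262
b ≈ 5·0.945519/0.961262 ≈ 4.72759/0.961262 ≈ 4.91811

b = 4.918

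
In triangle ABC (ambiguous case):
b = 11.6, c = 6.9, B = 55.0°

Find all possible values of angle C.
b/sin(B) = c/sin(C)  ⇒  sin(C) = c·sin(B)/b = 6.9·sin(55.0°)/11.6
sin(55.0°) ≈ 0.819152
sin(C) ≈ 6.9·0.819152/11.6 ≈ 5.65215/11.6 ≈ 0.487254
Candidate 1: C₁ = arcsin(0.487254) ≈ 29.1603°  →  A = 180° − 55.0° − 29.1603° ≈ 95.8397° > 0, valid
Candidate 2: C₂ = 180° − C₁ ≈ 150.84°  →  A = 180° − 55.0° − 150.84° ≈ -25.8397° ≤ 0, not a valid triangle

C = 29.16° (one solution)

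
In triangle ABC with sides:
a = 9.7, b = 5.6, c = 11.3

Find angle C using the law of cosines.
c² = a² + b² − 2ab·cos(C)  ⇒  cos(C) = (a² + b² − c²)/(2ab)
cos(C) = (9.7² + 5.6² − 11.3²)/(2·9.7·5.6) = (94.09 + 31.36 − 127.69)/108.64 = -2.24/108.64 ≈ -0.0206186
C = arccos(-0.0206186) ≈ 91.1814°

C = 91.18°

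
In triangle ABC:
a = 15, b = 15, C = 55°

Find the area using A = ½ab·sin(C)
A = ½·a·b·sin(C) = ½·15·15·sin(55°)
sin(55°) ≈ 0.819152
A ≈ ½·225·0.819152 = 112.5·0.819152 ≈ 92.1546

Area = 92.15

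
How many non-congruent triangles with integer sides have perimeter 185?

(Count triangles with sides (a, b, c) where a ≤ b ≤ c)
Let a ≤ b ≤ c with a + b + c = 185. The only binding inequality is a + b > c, i.e. 185 − c > c, so c < 185/2; and c ≥ 185/3 since c is the largest side.
So 62 ≤ c ≤ 92. For each c, b runs from ⌈(185 − c)/2⌉ up to c (then a = 185 − b − c satisfies 1 ≤ a ≤ b automatically), giving c − ⌈(185 − c)/2⌉ + 1 choices.
Summing over c: 1 + 3 + 4 + 6 + … + 45 + 46  (31 terms, c = 62, …, 92) = 736
Check (closed form: nearest integer to p²/48 for even p, (p+3)²/48 for odd p): (185+3)²/48 = 188²/48 = 35344/48 ≈ 736.33 → 736

736 triangles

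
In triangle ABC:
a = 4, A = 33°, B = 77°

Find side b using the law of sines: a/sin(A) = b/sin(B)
a/sin(A) = b/sin(B)  ⇒  b = a·sin(B)/sin(A) = 4·sin(77°)/sin(33°)
sin(77°) ≈ 0.97437, sin(33°) ≈ 0.544639
b ≈ 4·0.97437/0.544639 ≈ 3.89748/0.544639 ≈ 7.15608

b = 7.156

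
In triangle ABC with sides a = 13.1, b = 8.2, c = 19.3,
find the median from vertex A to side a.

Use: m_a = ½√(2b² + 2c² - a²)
m_a = ½√(2·8.2² + 2·19.3² − 13.1²) = ½√(2·67.24 + 2·372.49 − 171.61) = ½√(134.48 + 744.98 − 171.61) = ½√707.85
√707.85 ≈ 26.6055, so m_a ≈ 13.3027

m_a = 13.3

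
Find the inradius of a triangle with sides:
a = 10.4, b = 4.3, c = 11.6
r = Area/s where s is the semi-perimeter.
s = (10.4 + 4.3 + 11.6)/2 = 26.3/2 = 13.15
Area = √(s(s−a)(s−b)(s−c)) = √(13.15·2.75·8.85·1.55) ≈ √496.059 ≈ 22.2724
r ≈ 22.2724/13.15 ≈ 1.69372

r = 1.694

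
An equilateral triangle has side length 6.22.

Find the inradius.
r = Area/s with s the semi-perimeter.
Area = (√3/4)·6.22² = (√3/4)·38.6884 ≈ 0.433013·38.6884 ≈ 16.7526
s = 3·6.22/2 = 9.33
r ≈ 16.7526/9.33 ≈ 1.79556
(Equivalently r = side/(2√3) = 6.22/3.4641 ≈ 1.79556.)

r = 1.796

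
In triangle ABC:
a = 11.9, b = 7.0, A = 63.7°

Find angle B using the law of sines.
a/sin(A) = b/sin(B)  ⇒  sin(B) = b·sin(A)/a = 7.0·sin(63.7°)/11.9
sin(63.7°) ≈ 0.896486
sin(B) ≈ 7.0·0.896486/11.9 ≈ 6.27541/11.9 ≈ 0.527345
B = arcsin(0.527345) ≈ 31.8262°
(Since b ≤ a we need B ≤ A, so the obtuse alternative 180° − 31.8262° ≈ 148.174° is rejected.)

B = 31.83°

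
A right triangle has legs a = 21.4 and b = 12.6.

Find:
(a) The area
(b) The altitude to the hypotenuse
(a) The legs are perpendicular, so Area = ½·a·b = ½·21.4·12.6 = ½·269.64 = 134.82
(b) Hypotenuse c = √(a² + b²) = √(457.96 + 158.76) = √616.72 ≈ 24.8338
    Area = ½·c·h_c  ⇒  h_c = 2·Area/c = 269.64/24.8338 ≈ 10.8578

Area = 134.82, h_c = 10.86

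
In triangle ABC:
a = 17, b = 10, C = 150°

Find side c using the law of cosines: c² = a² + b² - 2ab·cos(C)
c² = 17² + 10² − 2·17·10·cos(150°)
cos(150°) ≈ -0.866025
c² ≈ 289 + 100 − 340·(-0.866025) ≈ 389 + 294.449 ≈ 683.449
c ≈ √683.449 ≈ 26.1429

c = 26.14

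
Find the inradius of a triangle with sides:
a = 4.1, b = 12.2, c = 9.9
r = Area/s where s is the semi-perimeter.
s = (4.1 + 12.2 + 9.9)/2 = 26.2/2 = 13.1
Area = √(s(s−a)(s−b)(s−c)) = √(13.1·9·0.9·3.2) ≈ √339.552 ≈ 18.4269
r ≈ 18.4269/13.1 ≈ 1.40664

r = 1.407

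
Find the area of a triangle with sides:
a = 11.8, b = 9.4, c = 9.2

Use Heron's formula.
s = (11.8 + 9.4 + 9.2)/2 = 30.4/2 = 15.2
s − a = 3.4, s − b = 5.8, s − c = 6
s(s−a)(s−b)(s−c) = 15.2·3.4·5.8·6 ≈ 1798.46
Area = √1798.46 ≈ 42.4083

Area = 42.41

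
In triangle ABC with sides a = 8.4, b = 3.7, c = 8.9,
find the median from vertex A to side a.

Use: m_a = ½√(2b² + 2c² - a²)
m_a = ½√(2·3.7² + 2·8.9² − 8.4²) = ½√(2·13.69 + 2·79.21 − 70.56) = ½√(27.38 + 158.42 − 70.56) = ½√115.24
√115.24 ≈ 10.735, so m_a ≈ 5.36749

m_a = 5.367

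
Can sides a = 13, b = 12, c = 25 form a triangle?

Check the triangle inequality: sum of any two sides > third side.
a + b vs c: 13 + 12 = 25 ≤ 25  ✗
a + c vs b: 13 + 25 = 38 > 12  ✓
b + c vs a: 12 + 25 = 37 > 13  ✓

No: 13 + 12 = 25 is not > 25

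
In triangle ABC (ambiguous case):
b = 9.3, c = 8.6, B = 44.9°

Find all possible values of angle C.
b/sin(B) = c/sin(C)  ⇒  sin(C) = c·sin(B)/b = 8.6·sin(44.9°)/9.3
sin(44.9°) ≈ 0.705872
sin(C) ≈ 8.6·0.705872/9.3 ≈ 6.0705/9.3 ≈ 0.652741
Candidate 1: C₁ = arcsin(0.652741) ≈ 40.7486°  →  A = 180° − 44.9° − 40.7486° ≈ 94.3514° > 0, valid
Candidate 2: C₂ = 180° − C₁ ≈ 139.251°  →  A = 180° − 44.9° − 139.251° ≈ -4.1514° ≤ 0, not a valid triangle

C = 40.75° (one solution)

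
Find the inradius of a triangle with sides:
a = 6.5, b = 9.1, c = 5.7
r = Area/s where s is the semi-perimeter.
s = (6.5 + 9.1 + 5.7)/2 = 21.3/2 = 10.65
Area = √(s(s−a)(s−b)(s−c)) = √(10.65·4.15·1.55·4.95) ≈ √339.105 ≈ 18.4148
r ≈ 18.4148/10.65 ≈ 1.72909

r = 1.729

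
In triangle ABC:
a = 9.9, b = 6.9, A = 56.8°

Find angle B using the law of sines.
a/sin(A) = b/sin(B)  ⇒  sin(B) = b·sin(A)/a = 6.9·sin(56.8°)/9.9
sin(56.8°) ≈ 0.836764
sin(B) ≈ 6.9·0.836764/9.9 ≈ 5.77367/9.9 ≈ 0.583199
B = arcsin(0.583199) ≈ 35.6759°
(Since b ≤ a we need B ≤ A, so the obtuse alternative 180° − 35.6759° ≈ 144.324° is rejected.)

B = 35.68°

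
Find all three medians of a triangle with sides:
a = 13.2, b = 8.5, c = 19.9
Median formula: m_a = ½√(2b² + 2c² − a²) (and cyclically). a² = 174.24, b² = 72.25, c² = 396.01.
m_a = ½√(2·72.25 + 2·396.01 − 174.24) = ½√762.28 ≈ ½·27.6094 ≈ 13.8047
m_b = ½√(2·174.24 + 2·396.01 − 72.25) = ½√1068.25 ≈ ½·32.6841 ≈ 16.342
m_c = ½√(2·174.24 + 2·72.25 − 396.01) = ½√96.97 ≈ ½·9.84733 ≈ 4.92367

m_a = 13.8, m_b = 16.34, m_c = 4.924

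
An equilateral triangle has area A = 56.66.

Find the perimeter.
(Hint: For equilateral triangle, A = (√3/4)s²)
A = (√3/4)s²  ⇒  s² = 4A/√3 = 4·56.66/√3 = 226.64/1.73205 ≈ 130.851
s ≈ √130.851 ≈ 11.439
Perimeter = 3s ≈ 3·11.439 ≈ 34.317

Perimeter = 34.32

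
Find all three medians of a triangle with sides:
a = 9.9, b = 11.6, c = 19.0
Median formula: m_a = ½√(2b² + 2c² − a²) (and cyclically). a² = 98.01, b² = 134.56, c² = 361.
m_a = ½√(2·134.56 + 2·361 − 98.01) = ½√893.11 ≈ ½·29.8849 ≈ 14.9425
m_b = ½√(2·98.01 + 2·361 − 134.56) = ½√783.46 ≈ ½·27.9904 ≈ 13.9952
m_c = ½√(2·98.01 + 2·134.56 − 361) = ½√104.14 ≈ ½·10.2049 ≈ 5.10245

m_a = 14.94, m_b = 14, m_c = 5.102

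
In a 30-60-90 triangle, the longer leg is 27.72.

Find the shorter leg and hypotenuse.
In a 30-60-90 triangle the sides are in ratio 1 : √3 : 2, so short leg = long leg/√3 and hypotenuse = 2·(short leg).
Short leg = 27.72/√3 ≈ 27.72/1.73205 ≈ 16.0041
Hypotenuse = 2·16.0041 ≈ 32.0083

Short leg = 16, Hypotenuse = 32.01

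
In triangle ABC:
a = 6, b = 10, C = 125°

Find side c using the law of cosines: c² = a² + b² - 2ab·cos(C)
c² = 6² + 10² − 2·6·10·cos(125°)
cos(125°) ≈ -0.573576
c² ≈ 36 + 100 − 120·(-0.573576) ≈ 136 + 68.8292 ≈ 204.829
c ≈ √204.829 ≈ 14.3119

c = 14.31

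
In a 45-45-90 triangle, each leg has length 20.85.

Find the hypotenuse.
In a 45-45-90 triangle the sides are in ratio 1 : 1 : √2, so hypotenuse = leg·√2.
Hypotenuse = 20.85·√2 ≈ 20.85·1.41421 ≈ 29.4864

Hypotenuse = 20.85√2 = 29.49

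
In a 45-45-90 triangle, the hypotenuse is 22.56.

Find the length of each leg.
In a 45-45-90 triangle hypotenuse = leg·√2, so leg = hypotenuse/√2.
Leg = 22.56/√2 ≈ 22.56/1.41421 ≈ 15.9523

Each leg = 15.95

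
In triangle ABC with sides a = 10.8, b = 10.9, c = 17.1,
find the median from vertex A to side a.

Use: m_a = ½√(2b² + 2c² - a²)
m_a = ½√(2·10.9² + 2·17.1² − 10.8²) = ½√(2·118.81 + 2·292.41 − 116.64) = ½√(237.62 + 584.82 − 116.64) = ½√705.8
√705.8 ≈ 26.5669, so m_a ≈ 13.2834

m_a = 13.28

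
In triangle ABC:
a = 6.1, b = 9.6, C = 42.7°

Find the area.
Two sides and the included angle (SAS): A = ½·a·b·sin(C) = ½·6.1·9.6·sin(42.7°)
sin(42.7°) ≈ 0.67816
A ≈ ½·58.56·0.67816 = 29.28·0.67816 ≈ 19.8565

Area = 19.86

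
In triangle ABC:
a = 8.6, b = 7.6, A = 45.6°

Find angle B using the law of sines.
a/sin(A) = b/sin(B)  ⇒  sin(B) = b·sin(A)/a = 7.6·sin(45.6°)/8.6
sin(45.6°) ≈ 0.714473
sin(B) ≈ 7.6·0.714473/8.6 ≈ 5.42999/8.6 ≈ 0.631394
B = arcsin(0.631394) ≈ 39.1531°
(Since b ≤ a we need B ≤ A, so the obtuse alternative 180° − 39.1531° ≈ 140.847° is rejected.)

B = 39.15°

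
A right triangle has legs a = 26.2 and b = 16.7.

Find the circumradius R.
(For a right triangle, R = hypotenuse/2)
Hypotenuse c = √(a² + b²) = √(686.44 + 278.89) = √965.33 ≈ 31.0698
R = c/2 ≈ 31.0698/2 ≈ 15.5349

R = 15.53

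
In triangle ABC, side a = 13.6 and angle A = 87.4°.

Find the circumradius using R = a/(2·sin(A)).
R = a/(2·sin(A)) = 13.6/(2·sin(87.4°))
sin(87.4°) ≈ 0.998971
R ≈ 13.6/(2·0.998971) = 13.6/1.99794 ≈ 6.80701

R = 6.807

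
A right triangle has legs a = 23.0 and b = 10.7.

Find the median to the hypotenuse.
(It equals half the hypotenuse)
Hypotenuse c = √(a² + b²) = √(529 + 114.49) = √643.49 ≈ 25.3671
Median to hypotenuse = c/2 ≈ 25.3671/2 ≈ 12.6836

Median = 12.68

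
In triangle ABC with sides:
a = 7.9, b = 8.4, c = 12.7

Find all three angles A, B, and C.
Law of cosines for each angle (a² = 62.41, b² = 70.56, c² = 161.29):
cos(A) = (b² + c² − a²)/(2bc) = (70.56 + 161.29 − 62.41)/(2·8.4·12.7) = 169.44/213.36 ≈ 0.794151  ⇒  A ≈ 37.4249°
cos(B) = (a² + c² − b²)/(2ac) = (62.41 + 161.29 − 70.56)/(2·7.9·12.7) = 153.14/200.66 ≈ 0.763182  ⇒  B ≈ 40.2545°
cos(C) = (a² + b² − c²)/(2ab) = (62.41 + 70.56 − 161.29)/(2·7.9·8.4) = -28.32/132.72 ≈ -0.213382  ⇒  C ≈ 102.321°
Check: A + B + C ≈ 180°

A = 37.42°, B = 40.25°, C = 102.3°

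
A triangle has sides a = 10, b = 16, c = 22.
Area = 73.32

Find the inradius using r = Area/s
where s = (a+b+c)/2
s = (10 + 16 + 22)/2 = 48/2 = 24
r = Area/s = 73.32/24 ≈ 3.055

r = 3.055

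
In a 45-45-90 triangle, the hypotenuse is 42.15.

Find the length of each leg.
In a 45-45-90 triangle hypotenuse = leg·√2, so leg = hypotenuse/√2.
Leg = 42.15/√2 ≈ 42.15/1.41421 ≈ 29.8046

Each leg = 29.8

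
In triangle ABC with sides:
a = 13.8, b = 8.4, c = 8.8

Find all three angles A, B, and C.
Law of cosines for each angle (a² = 190.44, b² = 70.56, c² = 77.44):
cos(A) = (b² + c² − a²)/(2bc) = (70.56 + 77.44 − 190.44)/(2·8.4·8.8) = -42.44/147.84 ≈ -0.287067  ⇒  A ≈ 106.682°
cos(B) = (a² + c² − b²)/(2ac) = (190.44 + 77.44 − 70.56)/(2·13.8·8.8) = 197.32/242.88 ≈ 0.812418  ⇒  B ≈ 35.6672°
cos(C) = (a² + b² − c²)/(2ab) = (190.44 + 70.56 − 77.44)/(2·13.8·8.4) = 183.56/231.84 ≈ 0.791753  ⇒  C ≈ 37.6504°
Check: A + B + C ≈ 180°

A = 106.7°, B = 35.67°, C = 37.65°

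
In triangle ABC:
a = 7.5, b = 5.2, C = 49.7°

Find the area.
Two sides and the included angle (SAS): A = ½·a·b·sin(C) = ½·7.5·5.2·sin(49.7°)
sin(49.7°) ≈ 0.762668
A ≈ ½·39·0.762668 = 19.5·0.762668 ≈ 14.872

Area = 14.87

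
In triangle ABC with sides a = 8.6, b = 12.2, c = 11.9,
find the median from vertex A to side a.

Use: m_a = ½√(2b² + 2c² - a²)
m_a = ½√(2·12.2² + 2·11.9² − 8.6²) = ½√(2·148.84 + 2·141.61 − 73.96) = ½√(297.68 + 283.22 − 73.96) = ½√506.94
√506.94 ≈ 22.5153, so m_a ≈ 11.2577

m_a = 11.26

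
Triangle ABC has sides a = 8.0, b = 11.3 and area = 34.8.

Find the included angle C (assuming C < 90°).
Area = ½·a·b·sin(C)  ⇒  sin(C) = 2·Area/(a·b) = 2·34.8/(8.0·11.3) = 69.6/90.4 ≈ 0.769912
C = arcsin(0.769912) ≈ 50.3459° (taking the acute solution since C < 90°)

C = 50.35°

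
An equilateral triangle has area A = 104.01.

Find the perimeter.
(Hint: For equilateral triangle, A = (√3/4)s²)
A = (√3/4)s²  ⇒  s² = 4A/√3 = 4·104.01/√3 = 416.04/1.73205 ≈ 240.201
s ≈ √240.201 ≈ 15.4984
Perimeter = 3s ≈ 3·15.4984 ≈ 46.4952

Perimeter = 46.5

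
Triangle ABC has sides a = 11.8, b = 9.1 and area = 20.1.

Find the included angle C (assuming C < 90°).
Area = ½·a·b·sin(C)  ⇒  sin(C) = 2·Area/(a·b) = 2·20.1/(11.8·9.1) = 40.2/107.38 ≈ 0.374371
C = arcsin(0.374371) ≈ 21.9855° (taking the acute solution since C < 90°)

C = 21.99°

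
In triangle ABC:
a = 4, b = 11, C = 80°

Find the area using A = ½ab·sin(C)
A = ½·a·b·sin(C) = ½·4·11·sin(80°)
sin(80°) ≈ 0.984808
A ≈ ½·44·0.984808 = 22·0.984808 ≈ 21.6658

Area = 21.67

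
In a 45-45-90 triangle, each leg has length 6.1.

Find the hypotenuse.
In a 45-45-90 triangle the sides are in ratio 1 : 1 : √2, so hypotenuse = leg·√2.
Hypotenuse = 6.1·√2 ≈ 6.1·1.41421 ≈ 8.6267

Hypotenuse = 6.1√2 = 8.627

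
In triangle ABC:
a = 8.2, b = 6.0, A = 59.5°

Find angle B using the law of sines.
a/sin(A) = b/sin(B)  ⇒  sin(B) = b·sin(A)/a = 6.0·sin(59.5°)/8.2
sin(59.5°) ≈ 0.861629
sin(B) ≈ 6.0·0.861629/8.2 ≈ 5.16977/8.2 ≈ 0.63046
B = arcsin(0.63046) ≈ 39.0841°
(Since b ≤ a we need B ≤ A, so the obtuse alternative 180° − 39.0841° ≈ 140.916° is rejected.)

B = 39.08°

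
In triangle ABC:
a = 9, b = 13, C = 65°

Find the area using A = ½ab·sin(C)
A = ½·a·b·sin(C) = ½·9·13·sin(65°)
sin(65°) ≈ 0.906308
A ≈ ½·117·0.906308 = 58.5·0.906308 ≈ 53.019

Area = 53.02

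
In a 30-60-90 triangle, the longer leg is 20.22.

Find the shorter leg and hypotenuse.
In a 30-60-90 triangle the sides are in ratio 1 : √3 : 2, so short leg = long leg/√3 and hypotenuse = 2·(short leg).
Short leg = 20.22/√3 ≈ 20.22/1.73205 ≈ 11.674
Hypotenuse = 2·11.674 ≈ 23.348

Short leg = 11.67, Hypotenuse = 23.35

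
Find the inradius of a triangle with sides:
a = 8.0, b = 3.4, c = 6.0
r = Area/s where s is the semi-perimeter.
s = (8.0 + 3.4 + 6.0)/2 = 17.4/2 = 8.7
Area = √(s(s−a)(s−b)(s−c)) = √(8.7·0.7·5.3·2.7) ≈ √87.1479 ≈ 9.3353
r ≈ 9.3353/8.7 ≈ 1.07302

r = 1.073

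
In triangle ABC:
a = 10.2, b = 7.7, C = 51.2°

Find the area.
Two sides and the included angle (SAS): A = ½·a·b·sin(C) = ½·10.2·7.7·sin(51.2°)
sin(51.2°) ≈ 0.779338
A ≈ ½·78.54·0.779338 = 39.27·0.779338 ≈ 30.6046

Area = 30.6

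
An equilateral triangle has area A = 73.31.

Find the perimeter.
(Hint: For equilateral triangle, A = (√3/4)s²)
A = (√3/4)s²  ⇒  s² = 4A/√3 = 4·73.31/√3 = 293.24/1.73205 ≈ 169.302
s ≈ √169.302 ≈ 13.0116
Perimeter = 3s ≈ 3·13.0116 ≈ 39.0349

Perimeter = 39.03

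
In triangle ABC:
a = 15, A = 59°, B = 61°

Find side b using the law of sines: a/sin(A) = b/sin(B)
a/sin(A) = b/sin(B)  ⇒  b = a·sin(B)/sin(A) = 15·sin(61°)/sin(59°)
sin(61°) ≈ 0.87462, sin(59°) ≈ 0.857167
b ≈ 15·0.87462/0.857167 ≈ 13.1193/0.857167 ≈ 15.3054

b = 15.31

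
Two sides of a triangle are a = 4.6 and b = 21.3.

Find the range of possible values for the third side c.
Triangle inequality: |a − b| < c < a + b
|a − b| = |4.6 − 21.3| = 16.7
a + b = 4.6 + 21.3 = 25.9

16.7 < c < 25.9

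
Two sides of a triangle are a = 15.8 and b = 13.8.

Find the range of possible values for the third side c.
Triangle inequality: |a − b| < c < a + b
|a − b| = |15.8 − 13.8| = 2
a + b = 15.8 + 13.8 = 29.6

2 < c < 29.6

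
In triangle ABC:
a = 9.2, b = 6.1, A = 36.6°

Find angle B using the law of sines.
a/sin(A) = b/sin(B)  ⇒  sin(B) = b·sin(A)/a = 6.1·sin(36.6°)/9.2
sin(36.6°) ≈ 0.596225
sin(B) ≈ 6.1·0.596225/9.2 ≈ 3.63697/9.2 ≈ 0.395323
B = arcsin(0.395323) ≈ 23.2861°
(Since b ≤ a we need B ≤ A, so the obtuse alternative 180° − 23.2861° ≈ 156.714° is rejected.)

B = 23.29°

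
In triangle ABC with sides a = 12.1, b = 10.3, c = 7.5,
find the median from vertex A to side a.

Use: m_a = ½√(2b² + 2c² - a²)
m_a = ½√(2·10.3² + 2·7.5² − 12.1²) = ½√(2·106.09 + 2·56.25 − 146.41) = ½√(212.18 + 112.5 − 146.41) = ½√178.27
√178.27 ≈ 13.3518, so m_a ≈ 6.67589

m_a = 6.676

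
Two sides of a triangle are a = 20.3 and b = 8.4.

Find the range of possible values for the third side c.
Triangle inequality: |a − b| < c < a + b
|a − b| = |20.3 − 8.4| = 11.9
a + b = 20.3 + 8.4 = 28.7

11.9 < c < 28.7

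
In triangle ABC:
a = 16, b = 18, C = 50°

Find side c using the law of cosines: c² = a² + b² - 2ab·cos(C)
c² = 16² + 18² − 2·16·18·cos(50°)
cos(50°) ≈ 0.642788
c² ≈ 256 + 324 − 576·(0.642788) ≈ 580 − 370.246 ≈ 209.754
c ≈ √209.754 ≈ 14.4829

c = 14.48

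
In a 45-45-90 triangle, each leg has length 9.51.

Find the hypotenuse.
In a 45-45-90 triangle the sides are in ratio 1 : 1 : √2, so hypotenuse = leg·√2.
Hypotenuse = 9.51·√2 ≈ 9.51·1.41421 ≈ 13.4492

Hypotenuse = 9.51√2 = 13.45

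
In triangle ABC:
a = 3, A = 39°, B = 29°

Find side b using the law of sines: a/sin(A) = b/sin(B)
a/sin(A) = b/sin(B)  ⇒  b = a·sin(B)/sin(A) = 3·sin(29°)/sin(39°)
sin(29°) ≈ 0.48481, sin(39°) ≈ 0.62932
b ≈ 3·0.48481/0.62932 ≈ 1.45443/0.62932 ≈ 2.31111

b = 2.311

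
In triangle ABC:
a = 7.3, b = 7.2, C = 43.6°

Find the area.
Two sides and the included angle (SAS): A = ½·a·b·sin(C) = ½·7.3·7.2·sin(43.6°)
sin(43.6°) ≈ 0.68962
A ≈ ½·52.56·0.68962 = 26.28·0.68962 ≈ 18.1232

Area = 18.12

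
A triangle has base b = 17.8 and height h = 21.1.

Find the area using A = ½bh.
A = ½·b·h = ½·17.8·21.1 = ½·375.58 = 187.79

Area = 187.79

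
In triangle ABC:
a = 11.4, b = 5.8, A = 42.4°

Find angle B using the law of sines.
a/sin(A) = b/sin(B)  ⇒  sin(B) = b·sin(A)/a = 5.8·sin(42.4°)/11.4
sin(42.4°) ≈ 0.674302
sin(B) ≈ 5.8·0.674302/11.4 ≈ 3.91095/11.4 ≈ 0.343066
B = arcsin(0.343066) ≈ 20.0638°
(Since b ≤ a we need B ≤ A, so the obtuse alternative 180° − 20.0638° ≈ 159.936° is rejected.)

B = 20.06°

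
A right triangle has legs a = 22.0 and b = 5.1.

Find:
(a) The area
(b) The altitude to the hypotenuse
(a) The legs are perpendicular, so Area = ½·a·b = ½·22.0·5.1 = ½·112.2 = 56.1
(b) Hypotenuse c = √(a² + b²) = √(484 + 26.01) = √510.01 ≈ 22.5834
    Area = ½·c·h_c  ⇒  h_c = 2·Area/c = 112.2/22.5834 ≈ 4.96825

Area = 56.1, h_c = 4.968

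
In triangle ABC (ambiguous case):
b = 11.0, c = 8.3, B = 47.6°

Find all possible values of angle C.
b/sin(B) = c/sin(C)  ⇒  sin(C) = c·sin(B)/b = 8.3·sin(47.6°)/11.0
sin(47.6°) ≈ 0.738455
sin(C) ≈ 8.3·0.738455/11.0 ≈ 6.12918/11.0 ≈ 0.557198
Candidate 1: C₁ = arcsin(0.557198) ≈ 33.8622°  →  A = 180° − 47.6° − 33.8622° ≈ 98.5378° > 0, valid
Candidate 2: C₂ = 180° − C₁ ≈ 146.138°  →  A = 180° − 47.6° − 146.138° ≈ -13.7378° ≤ 0, not a valid triangle

C = 33.86° (one solution)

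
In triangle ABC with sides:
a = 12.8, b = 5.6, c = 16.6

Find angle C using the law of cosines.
c² = a² + b² − 2ab·cos(C)  ⇒  cos(C) = (a² + b² − c²)/(2ab)
cos(C) = (12.8² + 5.6² − 16.6²)/(2·12.8·5.6) = (163.84 + 31.36 − 275.56)/143.36 = -80.36/143.36 ≈ -0.560547
C = arccos(-0.560547) ≈ 124.094°

C = 124.1°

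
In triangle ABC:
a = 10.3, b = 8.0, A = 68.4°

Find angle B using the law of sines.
a/sin(A) = b/sin(B)  ⇒  sin(B) = b·sin(A)/a = 8.0·sin(68.4°)/10.3
sin(68.4°) ≈ 0.929776
sin(B) ≈ 8.0·0.929776/10.3 ≈ 7.43821/10.3 ≈ 0.722156
B = arcsin(0.722156) ≈ 46.2328°
(Since b ≤ a we need B ≤ A, so the obtuse alternative 180° − 46.2328° ≈ 133.767° is rejected.)

B = 46.23°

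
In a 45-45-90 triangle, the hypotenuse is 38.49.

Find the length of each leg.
In a 45-45-90 triangle hypotenuse = leg·√2, so leg = hypotenuse/√2.
Leg = 38.49/√2 ≈ 38.49/1.41421 ≈ 27.2165

Each leg = 27.22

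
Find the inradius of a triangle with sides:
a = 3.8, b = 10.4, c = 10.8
r = Area/s where s is the semi-perimeter.
s = (3.8 + 10.4 + 10.8)/2 = 25/2 = 12.5
Area = √(s(s−a)(s−b)(s−c)) = √(12.5·8.7·2.1·1.7) ≈ √388.238 ≈ 19.7037
r ≈ 19.7037/12.5 ≈ 1.5763

r = 1.576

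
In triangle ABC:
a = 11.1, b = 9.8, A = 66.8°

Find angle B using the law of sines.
a/sin(A) = b/sin(B)  ⇒  sin(B) = b·sin(A)/a = 9.8·sin(66.8°)/11.1
sin(66.8°) ≈ 0.919135
sin(B) ≈ 9.8·0.919135/11.1 ≈ 9.00753/11.1 ≈ 0.811489
B = arcsin(0.811489) ≈ 54.2417°
(Since b ≤ a we need B ≤ A, so the obtuse alternative 180° − 54.2417° ≈ 125.758° is rejected.)

B = 54.24°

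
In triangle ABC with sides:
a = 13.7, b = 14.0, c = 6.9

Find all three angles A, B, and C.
Law of cosines for each angle (a² = 187.69, b² = 196, c² = 47.61):
cos(A) = (b² + c² − a²)/(2bc) = (196 + 47.61 − 187.69)/(2·14.0·6.9) = 55.92/193.2 ≈ 0.289441  ⇒  A ≈ 73.1755°
cos(B) = (a² + c² − b²)/(2ac) = (187.69 + 47.61 − 196)/(2·13.7·6.9) = 39.3/189.06 ≈ 0.207871  ⇒  B ≈ 78.0024°
cos(C) = (a² + b² − c²)/(2ab) = (187.69 + 196 − 47.61)/(2·13.7·14.0) = 336.08/383.6 ≈ 0.876121  ⇒  C ≈ 28.8221°
Check: A + B + C ≈ 180°

A = 73.18°, B = 78°, C = 28.82°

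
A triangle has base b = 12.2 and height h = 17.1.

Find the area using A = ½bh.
A = ½·b·h = ½·12.2·17.1 = ½·208.62 = 104.31

Area = 104.31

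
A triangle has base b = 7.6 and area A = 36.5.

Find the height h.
A = ½·b·h  ⇒  h = 2A/b = 2·36.5/7.6 = 73/7.6 ≈ 9.60526

h = 9.605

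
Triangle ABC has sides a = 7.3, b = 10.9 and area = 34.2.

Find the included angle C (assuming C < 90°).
Area = ½·a·b·sin(C)  ⇒  sin(C) = 2·Area/(a·b) = 2·34.2/(7.3·10.9) = 68.4/79.57 ≈ 0.85962
C = arcsin(0.85962) ≈ 59.274° (taking the acute solution since C < 90°)

C = 59.27°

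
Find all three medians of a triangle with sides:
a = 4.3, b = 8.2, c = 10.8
Median formula: m_a = ½√(2b² + 2c² − a²) (and cyclically). a² = 18.49, b² = 67.24, c² = 116.64.
m_a = ½√(2·67.24 + 2·116.64 − 18.49) = ½√349.27 ≈ ½·18.6888 ≈ 9.34438
m_b = ½√(2·18.49 + 2·116.64 − 67.24) = ½√203.02 ≈ ½·14.2485 ≈ 7.12425
m_c = ½√(2·18.49 + 2·67.24 − 116.64) = ½√54.82 ≈ ½·7.40405 ≈ 3.70203

m_a = 9.344, m_b = 7.124, m_c = 3.702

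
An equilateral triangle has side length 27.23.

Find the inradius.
r = Area/s with s the semi-perimeter.
Area = (√3/4)·27.23² = (√3/4)·741.4729 ≈ 0.433013·741.4729 ≈ 321.067
s = 3·27.23/2 = 40.845
r ≈ 321.067/40.845 ≈ 7.86062
(Equivalently r = side/(2√3) = 27.23/3.4641 ≈ 7.86062.)

r = 7.861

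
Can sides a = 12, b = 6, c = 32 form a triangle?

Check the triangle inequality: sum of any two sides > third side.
a + b vs c: 12 + 6 = 18 ≤ 32  ✗
a + c vs b: 12 + 32 = 44 > 6  ✓
b + c vs a: 6 + 32 = 38 > 12  ✓

No: 12 + 6 = 18 is not > 32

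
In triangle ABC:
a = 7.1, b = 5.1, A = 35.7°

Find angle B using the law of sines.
a/sin(A) = b/sin(B)  ⇒  sin(B) = b·sin(A)/a = 5.1·sin(35.7°)/7.1
sin(35.7°) ≈ 0.583541
sin(B) ≈ 5.1·0.583541/7.1 ≈ 2.97606/7.1 ≈ 0.419163
B = arcsin(0.419163) ≈ 24.7818°
(Since b ≤ a we need B ≤ A, so the obtuse alternative 180° − 24.7818° ≈ 155.218° is rejected.)

B = 24.78°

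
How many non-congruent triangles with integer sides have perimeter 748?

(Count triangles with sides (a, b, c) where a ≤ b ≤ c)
Let a ≤ b ≤ c with a + b + c = 748. The only binding inequality is a + b > c, i.e. 748 − c > c, so c < 748/2; and c ≥ 748/3 since c is the largest side.
So 250 ≤ c ≤ 373. For each c, b runs from ⌈(748 − c)/2⌉ up to c (then a = 748 − b − c satisfies 1 ≤ a ≤ b automatically), giving c − ⌈(748 − c)/2⌉ + 1 choices.
Summing over c: 2 + 3 + 5 + 6 + … + 185 + 186  (124 terms, c = 250, …, 373) = 11656
Check (closed form: nearest integer to p²/48 for even p, (p+3)²/48 for odd p): 748²/48 = 559504/48 ≈ 11656.33 → 11656

11656 triangles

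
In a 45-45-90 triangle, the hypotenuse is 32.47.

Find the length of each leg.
In a 45-45-90 triangle hypotenuse = leg·√2, so leg = hypotenuse/√2.
Leg = 32.47/√2 ≈ 32.47/1.41421 ≈ 22.9598

Each leg = 22.96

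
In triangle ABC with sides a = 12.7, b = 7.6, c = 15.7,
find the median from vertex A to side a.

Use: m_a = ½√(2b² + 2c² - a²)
m_a = ½√(2·7.6² + 2·15.7² − 12.7²) = ½√(2·57.76 + 2·246.49 − 161.29) = ½√(115.52 + 492.98 − 161.29) = ½√447.21
√447.21 ≈ 21.1473, so m_a ≈ 10.5737

m_a = 10.57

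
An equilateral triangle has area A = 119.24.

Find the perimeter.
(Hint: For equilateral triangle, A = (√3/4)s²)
A = (√3/4)s²  ⇒  s² = 4A/√3 = 4·119.24/√3 = 476.96/1.73205 ≈ 275.373
s ≈ √275.373 ≈ 16.5944
Perimeter = 3s ≈ 3·16.5944 ≈ 49.7831

Perimeter = 49.78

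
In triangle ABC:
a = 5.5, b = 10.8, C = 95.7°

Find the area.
Two sides and the included angle (SAS): A = ½·a·b·sin(C) = ½·5.5·10.8·sin(95.7°)
sin(95.7°) ≈ 0.995056
A ≈ ½·59.4·0.995056 = 29.7·0.995056 ≈ 29.5532

Area = 29.55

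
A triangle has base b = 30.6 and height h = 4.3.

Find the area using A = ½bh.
A = ½·b·h = ½·30.6·4.3 = ½·131.58 = 65.79

Area = 65.79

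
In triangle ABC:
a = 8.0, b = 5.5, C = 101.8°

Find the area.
Two sides and the included angle (SAS): A = ½·a·b·sin(C) = ½·8.0·5.5·sin(101.8°)
sin(101.8°) ≈ 0.978867
A ≈ ½·44·0.978867 = 22·0.978867 ≈ 21.5351

Area = 21.54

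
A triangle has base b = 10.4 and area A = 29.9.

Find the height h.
A = ½·b·h  ⇒  h = 2A/b = 2·29.9/10.4 = 59.8/10.4 ≈ 5.75

h = 5.75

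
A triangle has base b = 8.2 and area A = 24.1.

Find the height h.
A = ½·b·h  ⇒  h = 2A/b = 2·24.1/8.2 = 48.2/8.2 ≈ 5.87805

h = 5.878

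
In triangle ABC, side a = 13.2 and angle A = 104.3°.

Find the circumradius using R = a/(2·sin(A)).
R = a/(2·sin(A)) = 13.2/(2·sin(104.3°))
sin(104.3°) ≈ 0.969016
R ≈ 13.2/(2·0.969016) = 13.2/1.93803 ≈ 6.81103

R = 6.811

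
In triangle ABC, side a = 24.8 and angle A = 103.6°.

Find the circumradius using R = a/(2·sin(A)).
R = a/(2·sin(A)) = 24.8/(2·sin(103.6°))
sin(103.6°) ≈ 0.971961
R ≈ 24.8/(2·0.971961) = 24.8/1.94392 ≈ 12.7577

R = 12.76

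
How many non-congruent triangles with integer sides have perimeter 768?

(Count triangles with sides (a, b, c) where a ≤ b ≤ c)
Let a ≤ b ≤ c with a + b + c = 768. The only binding inequality is a + b > c, i.e. 768 − c > c, so c < 768/2; and c ≥ 768/3 since c is the largest side.
So 256 ≤ c ≤ 383. For each c, b runs from ⌈(768 − c)/2⌉ up to c (then a = 768 − b − c satisfies 1 ≤ a ≤ b automatically), giving c − ⌈(768 − c)/2⌉ + 1 choices.
Summing over c: 1 + 2 + 4 + 5 + … + 190 + 191  (128 terms, c = 256, …, 383) = 12288
Check (closed form: nearest integer to p²/48 for even p, (p+3)²/48 for odd p): 768²/48 = 589824/48 ≈ 12288.00 → 12288

12288 triangles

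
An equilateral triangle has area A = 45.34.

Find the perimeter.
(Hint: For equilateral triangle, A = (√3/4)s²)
A = (√3/4)s²  ⇒  s² = 4A/√3 = 4·45.34/√3 = 181.36/1.73205 ≈ 104.708
s ≈ √104.708 ≈ 10.2327
Perimeter = 3s ≈ 3·10.2327 ≈ 30.6981

Perimeter = 30.7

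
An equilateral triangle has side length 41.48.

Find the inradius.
r = Area/s with s the semi-perimeter.
Area = (√3/4)·41.48² = (√3/4)·1720.5904 ≈ 0.433013·1720.5904 ≈ 745.037
s = 3·41.48/2 = 62.22
r ≈ 745.037/62.22 ≈ 11.9742
(Equivalently r = side/(2√3) = 41.48/3.4641 ≈ 11.9742.)

r = 11.97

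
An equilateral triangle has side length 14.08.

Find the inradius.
r = Area/s with s the semi-perimeter.
Area = (√3/4)·14.08² = (√3/4)·198.2464 ≈ 0.433013·198.2464 ≈ 85.8432
s = 3·14.08/2 = 21.12
r ≈ 85.8432/21.12 ≈ 4.06455
(Equivalently r = side/(2√3) = 14.08/3.4641 ≈ 4.06455.)

r = 4.065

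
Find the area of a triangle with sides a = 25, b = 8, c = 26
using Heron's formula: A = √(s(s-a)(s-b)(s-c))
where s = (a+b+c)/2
s = (25 + 8 + 26)/2 = 59/2 = 29.5
s − a = 4.5, s − b = 21.5, s − c = 3.5
s(s−a)(s−b)(s−c) = 29.5·4.5·21.5·3.5 = 9989.4375
Area = √9989.4375 ≈ 99.9472

s = 29.5, Area = 99.95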